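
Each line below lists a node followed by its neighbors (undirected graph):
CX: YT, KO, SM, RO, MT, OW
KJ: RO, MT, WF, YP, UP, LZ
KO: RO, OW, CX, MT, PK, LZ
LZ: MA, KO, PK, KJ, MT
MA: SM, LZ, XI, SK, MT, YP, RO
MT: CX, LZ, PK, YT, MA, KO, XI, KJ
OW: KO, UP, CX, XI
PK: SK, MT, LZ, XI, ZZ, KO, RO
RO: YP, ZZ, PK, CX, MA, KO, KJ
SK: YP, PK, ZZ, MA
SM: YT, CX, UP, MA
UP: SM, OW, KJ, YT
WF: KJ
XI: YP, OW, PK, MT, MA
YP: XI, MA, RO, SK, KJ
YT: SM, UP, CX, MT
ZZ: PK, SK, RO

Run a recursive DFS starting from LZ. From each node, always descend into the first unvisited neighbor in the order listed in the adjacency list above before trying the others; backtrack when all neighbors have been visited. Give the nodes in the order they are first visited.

LZ, MA, SM, YT, UP, OW, KO, RO, YP, XI, PK, SK, ZZ, MT, CX, KJ, WF

Visit LZ
LZ → MA
MA → SM
SM → YT
YT → UP
UP → OW
OW → KO
KO → RO
RO → YP
YP → XI
XI → PK
PK → SK
SK → ZZ
PK → MT
MT → CX
MT → KJ
KJ → WF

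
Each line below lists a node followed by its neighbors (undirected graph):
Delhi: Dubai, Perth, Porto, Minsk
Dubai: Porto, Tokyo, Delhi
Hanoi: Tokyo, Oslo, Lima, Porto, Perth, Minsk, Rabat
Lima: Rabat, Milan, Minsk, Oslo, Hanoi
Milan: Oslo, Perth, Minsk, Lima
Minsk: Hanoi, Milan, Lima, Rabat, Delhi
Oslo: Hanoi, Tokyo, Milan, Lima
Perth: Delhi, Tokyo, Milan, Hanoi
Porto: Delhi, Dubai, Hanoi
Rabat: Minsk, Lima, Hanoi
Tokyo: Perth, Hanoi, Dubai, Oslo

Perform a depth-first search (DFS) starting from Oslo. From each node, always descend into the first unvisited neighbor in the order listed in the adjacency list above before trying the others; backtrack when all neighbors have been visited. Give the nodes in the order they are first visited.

Visit Oslo
Oslo → Hanoi
Hanoi → Tokyo
Tokyo → Perth
Perth → Delhi
Delhi → Dubai
Dubai → Porto
Delhi → Minsk
Minsk → Milan
Milan → Lima
Lima → Rabat

Oslo → Hanoi → Tokyo → Perth → Delhi → Dubai → Porto → Minsk → Milan → Lima → Rabat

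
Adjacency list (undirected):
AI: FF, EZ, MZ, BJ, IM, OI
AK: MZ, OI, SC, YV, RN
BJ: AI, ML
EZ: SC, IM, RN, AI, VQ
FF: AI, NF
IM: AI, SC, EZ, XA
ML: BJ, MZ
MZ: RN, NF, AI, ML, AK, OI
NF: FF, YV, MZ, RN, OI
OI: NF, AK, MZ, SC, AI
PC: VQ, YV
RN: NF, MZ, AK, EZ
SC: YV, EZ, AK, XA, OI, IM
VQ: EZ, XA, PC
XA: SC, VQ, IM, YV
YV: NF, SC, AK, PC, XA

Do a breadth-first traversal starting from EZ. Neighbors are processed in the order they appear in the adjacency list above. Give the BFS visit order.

Visit EZ; enqueue SC, IM, RN, AI, VQ → queue [SC, IM, RN, AI, VQ]
Visit SC; enqueue YV, AK, XA, OI → queue [IM, RN, AI, VQ, YV, AK, XA, OI]
Visit IM → queue [RN, AI, VQ, YV, AK, XA, OI]
Visit RN; enqueue NF, MZ → queue [AI, VQ, YV, AK, XA, OI, NF, MZ]
Visit AI; enqueue FF, BJ → queue [VQ, YV, AK, XA, OI, NF, MZ, FF, BJ]
Visit VQ; enqueue PC → queue [YV, AK, XA, OI, NF, MZ, FF, BJ, PC]
Visit YV → queue [AK, XA, OI, NF, MZ, FF, BJ, PC]
Visit AK → queue [XA, OI, NF, MZ, FF, BJ, PC]
Visit XA → queue [OI, NF, MZ, FF, BJ, PC]
Visit OI → queue [NF, MZ, FF, BJ, PC]
Visit NF → queue [MZ, FF, BJ, PC]
Visit MZ; enqueue ML → queue [FF, BJ, PC, ML]
Visit FF → queue [BJ, PC, ML]
Visit BJ → queue [PC, ML]
Visit PC → queue [ML]
Visit ML → queue []

EZ → SC → IM → RN → AI → VQ → YV → AK → XA → OI → NF → MZ → FF → BJ → PC → ML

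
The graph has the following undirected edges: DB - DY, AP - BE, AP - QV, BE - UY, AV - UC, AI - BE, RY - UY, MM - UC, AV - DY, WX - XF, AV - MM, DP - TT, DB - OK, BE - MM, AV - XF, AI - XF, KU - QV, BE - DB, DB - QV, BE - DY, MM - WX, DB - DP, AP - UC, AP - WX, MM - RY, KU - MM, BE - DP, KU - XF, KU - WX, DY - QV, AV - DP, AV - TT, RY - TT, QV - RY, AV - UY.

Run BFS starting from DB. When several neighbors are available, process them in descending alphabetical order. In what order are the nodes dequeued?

DB QV OK DY DP BE RY KU AP AV TT UY MM AI XF WX UC

Visit DB; enqueue QV, OK, DY, DP, BE → queue [QV, OK, DY, DP, BE]
Visit QV; enqueue RY, KU, AP → queue [OK, DY, DP, BE, RY, KU, AP]
Visit OK → queue [DY, DP, BE, RY, KU, AP]
Visit DY; enqueue AV → queue [DP, BE, RY, KU, AP, AV]
Visit DP; enqueue TT → queue [BE, RY, KU, AP, AV, TT]
Visit BE; enqueue UY, MM, AI → queue [RY, KU, AP, AV, TT, UY, MM, AI]
Visit RY → queue [KU, AP, AV, TT, UY, MM, AI]
Visit KU; enqueue XF, WX → queue [AP, AV, TT, UY, MM, AI, XF, WX]
Visit AP; enqueue UC → queue [AV, TT, UY, MM, AI, XF, WX, UC]
Visit AV → queue [TT, UY, MM, AI, XF, WX, UC]
Visit TT → queue [UY, MM, AI, XF, WX, UC]
Visit UY → queue [MM, AI, XF, WX, UC]
Visit MM → queue [AI, XF, WX, UC]
Visit AI → queue [XF, WX, UC]
Visit XF → queue [WX, UC]
Visit WX → queue [UC]
Visit UC → queue []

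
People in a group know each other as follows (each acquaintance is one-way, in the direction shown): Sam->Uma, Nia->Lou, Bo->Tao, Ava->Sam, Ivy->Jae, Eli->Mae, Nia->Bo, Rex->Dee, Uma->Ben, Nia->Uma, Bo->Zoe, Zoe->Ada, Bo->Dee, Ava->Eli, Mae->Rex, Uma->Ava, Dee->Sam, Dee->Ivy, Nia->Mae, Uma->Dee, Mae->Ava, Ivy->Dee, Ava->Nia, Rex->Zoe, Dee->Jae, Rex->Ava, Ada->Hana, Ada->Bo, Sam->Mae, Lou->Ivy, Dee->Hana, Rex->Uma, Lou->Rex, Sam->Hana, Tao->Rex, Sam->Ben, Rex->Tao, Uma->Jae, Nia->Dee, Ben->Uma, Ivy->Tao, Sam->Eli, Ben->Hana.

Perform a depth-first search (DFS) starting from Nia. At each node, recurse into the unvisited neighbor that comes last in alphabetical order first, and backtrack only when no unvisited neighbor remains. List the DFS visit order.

Nia -> Uma -> Jae -> Dee -> Sam -> Mae -> Rex -> Zoe -> Ada -> Hana -> Bo -> Tao -> Ava -> Eli -> Ben -> Ivy -> Lou

Visit Nia
Nia → Uma
Uma → Jae
Uma → Dee
Dee → Sam
Sam → Mae
Mae → Rex
Rex → Zoe
Zoe → Ada
Ada → Hana
Ada → Bo
Bo → Tao
Rex → Ava
Ava → Eli
Sam → Ben
Dee → Ivy
Nia → Lou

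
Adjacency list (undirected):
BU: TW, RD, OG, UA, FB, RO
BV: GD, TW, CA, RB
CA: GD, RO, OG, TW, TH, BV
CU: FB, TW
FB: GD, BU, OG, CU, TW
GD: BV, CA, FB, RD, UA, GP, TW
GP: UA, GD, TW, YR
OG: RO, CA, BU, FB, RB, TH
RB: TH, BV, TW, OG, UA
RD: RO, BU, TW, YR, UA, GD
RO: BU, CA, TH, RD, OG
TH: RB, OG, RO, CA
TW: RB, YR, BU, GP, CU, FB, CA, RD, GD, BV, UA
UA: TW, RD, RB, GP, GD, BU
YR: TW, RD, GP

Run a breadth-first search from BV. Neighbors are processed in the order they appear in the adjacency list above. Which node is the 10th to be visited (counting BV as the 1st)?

Visit BV; enqueue GD, TW, CA, RB → queue [GD, TW, CA, RB]
Visit GD; enqueue FB, RD, UA, GP → queue [TW, CA, RB, FB, RD, UA, GP]
Visit TW; enqueue YR, BU, CU → queue [CA, RB, FB, RD, UA, GP, YR, BU, CU]
Visit CA; enqueue RO, OG, TH → queue [RB, FB, RD, UA, GP, YR, BU, CU, RO, OG, TH]
Visit RB → queue [FB, RD, UA, GP, YR, BU, CU, RO, OG, TH]
Visit FB → queue [RD, UA, GP, YR, BU, CU, RO, OG, TH]
Visit RD → queue [UA, GP, YR, BU, CU, RO, OG, TH]
Visit UA → queue [GP, YR, BU, CU, RO, OG, TH]
Visit GP → queue [YR, BU, CU, RO, OG, TH]
Visit YR → queue [BU, CU, RO, OG, TH]
Visit BU → queue [CU, RO, OG, TH]
Visit CU → queue [RO, OG, TH]
Visit RO → queue [OG, TH]
Visit OG → queue [TH]
Visit TH → queue []

Visit order: BV, GD, TW, CA, RB, FB, RD, UA, GP, YR, BU, CU, RO, OG, TH

YR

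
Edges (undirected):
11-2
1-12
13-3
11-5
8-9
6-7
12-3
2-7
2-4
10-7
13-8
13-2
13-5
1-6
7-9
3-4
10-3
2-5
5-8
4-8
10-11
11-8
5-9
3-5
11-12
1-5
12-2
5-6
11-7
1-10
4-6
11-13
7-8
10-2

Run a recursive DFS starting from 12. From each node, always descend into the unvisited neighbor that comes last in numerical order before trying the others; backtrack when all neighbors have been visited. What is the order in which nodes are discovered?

12 → 11 → 13 → 8 → 9 → 7 → 10 → 3 → 5 → 6 → 4 → 2 → 1

Visit 12
12 → 11
11 → 13
13 → 8
8 → 9
9 → 7
7 → 10
10 → 3
3 → 5
5 → 6
6 → 4
4 → 2
6 → 1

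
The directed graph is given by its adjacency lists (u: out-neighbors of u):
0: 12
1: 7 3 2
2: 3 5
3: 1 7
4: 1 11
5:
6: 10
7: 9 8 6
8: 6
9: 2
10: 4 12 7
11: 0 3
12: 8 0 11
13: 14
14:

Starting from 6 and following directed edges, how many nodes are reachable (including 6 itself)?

13

BFS from 6 visits: 6, 10, 12, 7, 4, 11, 8, 0, 9, 1, 3, 2, 5
Reachable nodes: 13 of 15 total.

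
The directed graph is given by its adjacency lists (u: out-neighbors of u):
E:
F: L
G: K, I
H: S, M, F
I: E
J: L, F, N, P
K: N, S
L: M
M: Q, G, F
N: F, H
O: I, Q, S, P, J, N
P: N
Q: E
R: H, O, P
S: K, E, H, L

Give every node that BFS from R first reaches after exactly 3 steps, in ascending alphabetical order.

Level 0: R
Level 1: H, O, P
Level 2: F, I, J, M, N, Q, S
Level 3: E, G, K, L

E, G, K, L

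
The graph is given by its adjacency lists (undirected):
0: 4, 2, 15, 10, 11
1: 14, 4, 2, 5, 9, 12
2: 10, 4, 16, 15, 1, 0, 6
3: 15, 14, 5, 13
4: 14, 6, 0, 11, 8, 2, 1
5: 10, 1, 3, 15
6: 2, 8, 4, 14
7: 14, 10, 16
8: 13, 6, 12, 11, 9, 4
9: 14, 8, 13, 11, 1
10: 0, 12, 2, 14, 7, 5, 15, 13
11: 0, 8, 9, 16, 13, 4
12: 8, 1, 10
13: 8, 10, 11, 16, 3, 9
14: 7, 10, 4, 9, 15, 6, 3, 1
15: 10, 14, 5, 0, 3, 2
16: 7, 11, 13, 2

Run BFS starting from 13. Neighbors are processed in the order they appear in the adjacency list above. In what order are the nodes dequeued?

13, 8, 10, 11, 16, 3, 9, 6, 12, 4, 0, 2, 14, 7, 5, 15, 1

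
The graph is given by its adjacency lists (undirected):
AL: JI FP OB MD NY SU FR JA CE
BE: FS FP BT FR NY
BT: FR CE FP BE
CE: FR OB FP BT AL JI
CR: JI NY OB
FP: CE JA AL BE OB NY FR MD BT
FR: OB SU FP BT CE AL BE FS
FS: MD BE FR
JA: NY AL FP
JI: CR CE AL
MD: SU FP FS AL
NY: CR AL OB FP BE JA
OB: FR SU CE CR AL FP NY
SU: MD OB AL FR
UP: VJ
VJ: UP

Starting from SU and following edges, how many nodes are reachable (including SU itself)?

14

BFS from SU visits: SU, MD, OB, AL, FR, FP, FS, CE, CR, NY, JI, JA, BT, BE
Reachable nodes: 14 of 16 total.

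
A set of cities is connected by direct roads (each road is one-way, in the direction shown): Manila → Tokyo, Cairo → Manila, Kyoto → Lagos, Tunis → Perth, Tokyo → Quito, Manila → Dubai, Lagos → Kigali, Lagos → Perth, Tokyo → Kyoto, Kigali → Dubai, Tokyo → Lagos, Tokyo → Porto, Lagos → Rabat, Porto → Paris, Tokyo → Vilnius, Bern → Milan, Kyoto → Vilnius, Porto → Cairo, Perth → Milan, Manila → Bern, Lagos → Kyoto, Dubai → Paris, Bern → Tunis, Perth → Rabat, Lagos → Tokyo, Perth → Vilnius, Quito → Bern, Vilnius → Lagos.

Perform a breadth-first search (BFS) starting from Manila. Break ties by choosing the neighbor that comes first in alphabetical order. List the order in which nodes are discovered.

Manila → Bern → Dubai → Tokyo → Milan → Tunis → Paris → Kyoto → Lagos → Porto → Quito → Vilnius → Perth → Kigali → Rabat → Cairo

Visit Manila; enqueue Bern, Dubai, Tokyo → queue [Bern, Dubai, Tokyo]
Visit Bern; enqueue Milan, Tunis → queue [Dubai, Tokyo, Milan, Tunis]
Visit Dubai; enqueue Paris → queue [Tokyo, Milan, Tunis, Paris]
Visit Tokyo; enqueue Kyoto, Lagos, Porto, Quito, Vilnius → queue [Milan, Tunis, Paris, Kyoto, Lagos, Porto, Quito, Vilnius]
Visit Milan → queue [Tunis, Paris, Kyoto, Lagos, Porto, Quito, Vilnius]
Visit Tunis; enqueue Perth → queue [Paris, Kyoto, Lagos, Porto, Quito, Vilnius, Perth]
Visit Paris → queue [Kyoto, Lagos, Porto, Quito, Vilnius, Perth]
Visit Kyoto → queue [Lagos, Porto, Quito, Vilnius, Perth]
Visit Lagos; enqueue Kigali, Rabat → queue [Porto, Quito, Vilnius, Perth, Kigali, Rabat]
Visit Porto; enqueue Cairo → queue [Quito, Vilnius, Perth, Kigali, Rabat, Cairo]
Visit Quito → queue [Vilnius, Perth, Kigali, Rabat, Cairo]
Visit Vilnius → queue [Perth, Kigali, Rabat, Cairo]
Visit Perth → queue [Kigali, Rabat, Cairo]
Visit Kigali → queue [Rabat, Cairo]
Visit Rabat → queue [Cairo]
Visit Cairo → queue []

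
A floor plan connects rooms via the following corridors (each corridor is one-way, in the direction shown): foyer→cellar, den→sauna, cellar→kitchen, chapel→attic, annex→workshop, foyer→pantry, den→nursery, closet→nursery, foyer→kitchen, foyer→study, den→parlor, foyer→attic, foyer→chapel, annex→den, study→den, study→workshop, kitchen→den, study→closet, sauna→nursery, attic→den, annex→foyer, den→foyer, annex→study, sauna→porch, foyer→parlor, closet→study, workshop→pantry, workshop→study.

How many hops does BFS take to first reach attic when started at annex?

2

Level 0: annex
Level 1: den, foyer, study, workshop
Level 2: attic, cellar, chapel, closet, kitchen, nursery, pantry, parlor, sauna
Level 3: porch
attic first appears at level 2.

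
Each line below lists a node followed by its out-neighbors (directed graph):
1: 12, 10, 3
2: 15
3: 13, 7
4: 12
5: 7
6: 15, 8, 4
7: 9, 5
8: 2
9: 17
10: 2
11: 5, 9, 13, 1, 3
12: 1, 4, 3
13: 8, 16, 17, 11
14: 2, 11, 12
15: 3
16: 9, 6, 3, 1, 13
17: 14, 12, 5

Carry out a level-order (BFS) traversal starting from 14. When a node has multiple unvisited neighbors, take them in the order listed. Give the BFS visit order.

Visit 14; enqueue 2, 11, 12 → queue [2, 11, 12]
Visit 2; enqueue 15 → queue [11, 12, 15]
Visit 11; enqueue 5, 9, 13, 1, 3 → queue [12, 15, 5, 9, 13, 1, 3]
Visit 12; enqueue 4 → queue [15, 5, 9, 13, 1, 3, 4]
Visit 15 → queue [5, 9, 13, 1, 3, 4]
Visit 5; enqueue 7 → queue [9, 13, 1, 3, 4, 7]
Visit 9; enqueue 17 → queue [13, 1, 3, 4, 7, 17]
Visit 13; enqueue 8, 16 → queue [1, 3, 4, 7, 17, 8, 16]
Visit 1; enqueue 10 → queue [3, 4, 7, 17, 8, 16, 10]
Visit 3 → queue [4, 7, 17, 8, 16, 10]
Visit 4 → queue [7, 17, 8, 16, 10]
Visit 7 → queue [17, 8, 16, 10]
Visit 17 → queue [8, 16, 10]
Visit 8 → queue [16, 10]
Visit 16; enqueue 6 → queue [10, 6]
Visit 10 → queue [6]
Visit 6 → queue []

14 -> 2 -> 11 -> 12 -> 15 -> 5 -> 9 -> 13 -> 1 -> 3 -> 4 -> 7 -> 17 -> 8 -> 16 -> 10 -> 6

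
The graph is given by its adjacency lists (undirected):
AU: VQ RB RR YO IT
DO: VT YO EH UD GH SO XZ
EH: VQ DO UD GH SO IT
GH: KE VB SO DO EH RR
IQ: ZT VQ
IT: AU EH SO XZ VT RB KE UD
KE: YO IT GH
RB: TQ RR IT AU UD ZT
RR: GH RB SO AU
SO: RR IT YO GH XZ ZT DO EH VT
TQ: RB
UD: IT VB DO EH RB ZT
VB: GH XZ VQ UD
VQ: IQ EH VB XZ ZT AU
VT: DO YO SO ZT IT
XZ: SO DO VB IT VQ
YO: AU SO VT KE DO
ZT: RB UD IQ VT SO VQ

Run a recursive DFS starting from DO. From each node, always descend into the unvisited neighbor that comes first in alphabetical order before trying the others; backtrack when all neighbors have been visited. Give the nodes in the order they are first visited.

DO, EH, GH, KE, IT, AU, RB, RR, SO, VT, YO, ZT, IQ, VQ, VB, UD, XZ, TQ

Visit DO
DO → EH
EH → GH
GH → KE
KE → IT
IT → AU
AU → RB
RB → RR
RR → SO
SO → VT
VT → YO
VT → ZT
ZT → IQ
IQ → VQ
VQ → VB
VB → UD
VB → XZ
RB → TQ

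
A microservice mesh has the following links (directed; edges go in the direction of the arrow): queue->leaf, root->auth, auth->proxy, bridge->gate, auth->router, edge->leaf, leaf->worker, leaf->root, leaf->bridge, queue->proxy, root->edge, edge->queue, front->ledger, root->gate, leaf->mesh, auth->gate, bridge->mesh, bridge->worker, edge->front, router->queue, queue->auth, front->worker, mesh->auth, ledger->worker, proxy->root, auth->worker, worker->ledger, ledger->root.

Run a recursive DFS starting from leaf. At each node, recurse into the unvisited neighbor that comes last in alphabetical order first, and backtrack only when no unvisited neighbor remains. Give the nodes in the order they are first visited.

Visit leaf
leaf → worker
worker → ledger
ledger → root
root → gate
root → edge
edge → queue
queue → proxy
queue → auth
auth → router
edge → front
leaf → mesh
leaf → bridge

leaf -> worker -> ledger -> root -> gate -> edge -> queue -> proxy -> auth -> router -> front -> mesh -> bridge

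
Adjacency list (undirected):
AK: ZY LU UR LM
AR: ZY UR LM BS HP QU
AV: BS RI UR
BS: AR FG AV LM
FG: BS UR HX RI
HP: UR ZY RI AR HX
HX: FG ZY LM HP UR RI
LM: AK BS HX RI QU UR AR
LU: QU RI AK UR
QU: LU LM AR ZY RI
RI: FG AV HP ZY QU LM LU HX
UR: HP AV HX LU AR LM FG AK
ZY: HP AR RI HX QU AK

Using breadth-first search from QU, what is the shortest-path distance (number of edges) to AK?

Level 0: QU
Level 1: AR, LM, LU, RI, ZY
Level 2: AK, AV, BS, FG, HP, HX, UR
AK first appears at level 2.

2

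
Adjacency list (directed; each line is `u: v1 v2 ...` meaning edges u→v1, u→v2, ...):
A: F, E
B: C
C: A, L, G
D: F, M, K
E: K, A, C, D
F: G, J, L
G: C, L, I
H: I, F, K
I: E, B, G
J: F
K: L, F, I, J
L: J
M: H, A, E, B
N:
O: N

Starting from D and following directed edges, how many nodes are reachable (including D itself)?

BFS from D visits: D, F, M, K, G, J, L, H, A, E, B, I, C
Reachable nodes: 13 of 15 total.

13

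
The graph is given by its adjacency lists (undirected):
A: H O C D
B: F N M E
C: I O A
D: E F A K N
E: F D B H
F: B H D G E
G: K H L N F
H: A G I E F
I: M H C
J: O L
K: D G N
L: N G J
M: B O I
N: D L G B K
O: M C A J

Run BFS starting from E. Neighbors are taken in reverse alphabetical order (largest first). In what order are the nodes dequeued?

E, H, F, D, B, I, G, A, N, K, M, C, L, O, J

Visit E; enqueue H, F, D, B → queue [H, F, D, B]
Visit H; enqueue I, G, A → queue [F, D, B, I, G, A]
Visit F → queue [D, B, I, G, A]
Visit D; enqueue N, K → queue [B, I, G, A, N, K]
Visit B; enqueue M → queue [I, G, A, N, K, M]
Visit I; enqueue C → queue [G, A, N, K, M, C]
Visit G; enqueue L → queue [A, N, K, M, C, L]
Visit A; enqueue O → queue [N, K, M, C, L, O]
Visit N → queue [K, M, C, L, O]
Visit K → queue [M, C, L, O]
Visit M → queue [C, L, O]
Visit C → queue [L, O]
Visit L; enqueue J → queue [O, J]
Visit O → queue [J]
Visit J → queue []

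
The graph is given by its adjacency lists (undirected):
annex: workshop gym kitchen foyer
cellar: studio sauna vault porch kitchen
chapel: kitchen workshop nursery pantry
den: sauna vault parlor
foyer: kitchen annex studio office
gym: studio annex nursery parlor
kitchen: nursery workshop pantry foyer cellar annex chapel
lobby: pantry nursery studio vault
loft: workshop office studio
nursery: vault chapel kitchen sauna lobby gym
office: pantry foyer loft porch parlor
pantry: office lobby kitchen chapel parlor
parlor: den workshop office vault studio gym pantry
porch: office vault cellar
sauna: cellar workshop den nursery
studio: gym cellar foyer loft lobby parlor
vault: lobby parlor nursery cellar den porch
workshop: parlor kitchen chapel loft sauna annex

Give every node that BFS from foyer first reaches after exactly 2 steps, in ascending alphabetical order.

cellar, chapel, gym, lobby, loft, nursery, pantry, parlor, porch, workshop

Level 0: foyer
Level 1: annex, kitchen, office, studio
Level 2: cellar, chapel, gym, lobby, loft, nursery, pantry, parlor, porch, workshop
Level 3: den, sauna, vault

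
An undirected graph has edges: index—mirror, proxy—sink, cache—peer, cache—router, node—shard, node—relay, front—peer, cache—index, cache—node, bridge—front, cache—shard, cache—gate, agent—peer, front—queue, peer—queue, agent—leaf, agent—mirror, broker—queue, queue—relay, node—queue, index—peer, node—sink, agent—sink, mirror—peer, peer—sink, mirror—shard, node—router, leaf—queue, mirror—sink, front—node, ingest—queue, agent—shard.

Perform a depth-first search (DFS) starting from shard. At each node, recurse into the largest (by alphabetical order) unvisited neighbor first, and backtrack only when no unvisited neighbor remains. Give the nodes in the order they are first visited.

Visit shard
shard → node
node → sink
sink → proxy
sink → peer
peer → queue
queue → relay
queue → leaf
leaf → agent
agent → mirror
mirror → index
index → cache
cache → router
cache → gate
queue → ingest
queue → front
front → bridge
queue → broker

shard, node, sink, proxy, peer, queue, relay, leaf, agent, mirror, index, cache, router, gate, ingest, front, bridge, broker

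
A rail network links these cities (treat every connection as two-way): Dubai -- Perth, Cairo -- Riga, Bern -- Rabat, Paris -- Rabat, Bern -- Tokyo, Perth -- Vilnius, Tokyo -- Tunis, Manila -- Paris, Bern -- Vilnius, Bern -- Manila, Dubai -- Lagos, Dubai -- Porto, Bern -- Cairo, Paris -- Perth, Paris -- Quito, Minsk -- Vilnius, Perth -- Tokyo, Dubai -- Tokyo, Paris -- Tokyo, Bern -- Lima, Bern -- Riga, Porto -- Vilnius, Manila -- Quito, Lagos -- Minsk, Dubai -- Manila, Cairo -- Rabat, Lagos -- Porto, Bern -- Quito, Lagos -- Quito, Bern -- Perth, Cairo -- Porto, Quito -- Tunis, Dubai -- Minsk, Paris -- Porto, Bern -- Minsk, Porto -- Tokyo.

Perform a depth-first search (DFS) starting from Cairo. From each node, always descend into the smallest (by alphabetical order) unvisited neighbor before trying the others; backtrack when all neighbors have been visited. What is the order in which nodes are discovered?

Visit Cairo
Cairo → Bern
Bern → Lima
Bern → Manila
Manila → Dubai
Dubai → Lagos
Lagos → Minsk
Minsk → Vilnius
Vilnius → Perth
Perth → Paris
Paris → Porto
Porto → Tokyo
Tokyo → Tunis
Tunis → Quito
Paris → Rabat
Bern → Riga

Cairo, Bern, Lima, Manila, Dubai, Lagos, Minsk, Vilnius, Perth, Paris, Porto, Tokyo, Tunis, Quito, Rabat, Riga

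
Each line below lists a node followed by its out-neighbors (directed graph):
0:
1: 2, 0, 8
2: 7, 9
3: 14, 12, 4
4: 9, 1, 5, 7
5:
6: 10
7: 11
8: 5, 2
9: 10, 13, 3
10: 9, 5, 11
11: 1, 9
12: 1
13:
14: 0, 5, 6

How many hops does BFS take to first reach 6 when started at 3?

2

Level 0: 3
Level 1: 4, 12, 14
Level 2: 0, 1, 5, 6, 7, 9
Level 3: 2, 8, 10, 11, 13
6 first appears at level 2.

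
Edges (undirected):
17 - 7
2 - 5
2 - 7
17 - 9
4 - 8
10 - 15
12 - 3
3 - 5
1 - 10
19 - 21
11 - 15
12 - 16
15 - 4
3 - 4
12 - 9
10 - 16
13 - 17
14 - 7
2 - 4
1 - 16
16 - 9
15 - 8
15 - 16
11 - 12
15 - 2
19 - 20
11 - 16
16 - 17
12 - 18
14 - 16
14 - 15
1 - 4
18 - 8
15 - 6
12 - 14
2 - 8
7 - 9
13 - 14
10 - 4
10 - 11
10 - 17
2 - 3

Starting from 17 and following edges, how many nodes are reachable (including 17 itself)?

BFS from 17 visits: 17, 7, 9, 10, 13, 16, 2, 14, 12, 1, 4, 11, 15, 3, 5, 8, 18, 6
Reachable nodes: 18 of 21 total.

18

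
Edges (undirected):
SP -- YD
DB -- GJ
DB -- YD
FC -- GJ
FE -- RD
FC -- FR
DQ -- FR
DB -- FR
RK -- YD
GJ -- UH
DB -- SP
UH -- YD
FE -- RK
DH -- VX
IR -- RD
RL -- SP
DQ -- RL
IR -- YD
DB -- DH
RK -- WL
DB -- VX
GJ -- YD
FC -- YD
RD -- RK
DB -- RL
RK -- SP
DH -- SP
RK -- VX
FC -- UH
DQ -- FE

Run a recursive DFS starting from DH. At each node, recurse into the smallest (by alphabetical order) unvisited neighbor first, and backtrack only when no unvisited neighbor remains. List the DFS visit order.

Visit DH
DH → DB
DB → FR
FR → DQ
DQ → FE
FE → RD
RD → IR
IR → YD
YD → FC
FC → GJ
GJ → UH
YD → RK
RK → SP
SP → RL
RK → VX
RK → WL

DH -> DB -> FR -> DQ -> FE -> RD -> IR -> YD -> FC -> GJ -> UH -> RK -> SP -> RL -> VX -> WL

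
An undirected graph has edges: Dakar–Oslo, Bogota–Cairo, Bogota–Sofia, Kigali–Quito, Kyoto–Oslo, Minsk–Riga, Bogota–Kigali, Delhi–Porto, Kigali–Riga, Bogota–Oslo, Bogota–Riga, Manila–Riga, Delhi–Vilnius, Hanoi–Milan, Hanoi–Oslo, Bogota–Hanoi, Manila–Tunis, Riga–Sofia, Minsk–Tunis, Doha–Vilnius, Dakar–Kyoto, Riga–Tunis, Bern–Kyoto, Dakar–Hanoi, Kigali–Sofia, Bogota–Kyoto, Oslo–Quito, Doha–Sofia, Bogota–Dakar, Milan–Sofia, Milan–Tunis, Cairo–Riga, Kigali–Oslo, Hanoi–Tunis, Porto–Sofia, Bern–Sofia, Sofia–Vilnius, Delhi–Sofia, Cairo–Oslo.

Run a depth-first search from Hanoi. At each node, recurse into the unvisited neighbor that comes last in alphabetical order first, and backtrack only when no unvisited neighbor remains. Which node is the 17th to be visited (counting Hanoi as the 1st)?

Visit Hanoi
Hanoi → Tunis
Tunis → Riga
Riga → Sofia
Sofia → Vilnius
Vilnius → Doha
Vilnius → Delhi
Delhi → Porto
Sofia → Milan
Sofia → Kigali
Kigali → Quito
Quito → Oslo
Oslo → Kyoto
Kyoto → Dakar
Dakar → Bogota
Bogota → Cairo
Kyoto → Bern
Riga → Minsk
Riga → Manila

Visit order: Hanoi, Tunis, Riga, Sofia, Vilnius, Doha, Delhi, Porto, Milan, Kigali, Quito, Oslo, Kyoto, Dakar, Bogota, Cairo, Bern, Minsk, Manila

Bern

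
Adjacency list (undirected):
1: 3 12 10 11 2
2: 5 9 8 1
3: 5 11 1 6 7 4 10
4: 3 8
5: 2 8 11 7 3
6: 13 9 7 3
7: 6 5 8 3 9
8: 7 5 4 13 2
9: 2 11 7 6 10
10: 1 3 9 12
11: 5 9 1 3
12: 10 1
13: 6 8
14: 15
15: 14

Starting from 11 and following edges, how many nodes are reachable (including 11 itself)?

13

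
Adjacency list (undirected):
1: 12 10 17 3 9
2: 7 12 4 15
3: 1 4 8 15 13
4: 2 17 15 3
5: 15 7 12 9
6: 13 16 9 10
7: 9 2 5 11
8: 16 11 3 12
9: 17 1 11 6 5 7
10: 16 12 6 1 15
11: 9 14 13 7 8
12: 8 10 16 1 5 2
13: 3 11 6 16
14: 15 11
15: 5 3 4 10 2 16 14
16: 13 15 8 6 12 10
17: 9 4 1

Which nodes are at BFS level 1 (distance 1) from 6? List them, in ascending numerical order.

Level 0: 6
Level 1: 9, 10, 13, 16
Level 2: 1, 3, 5, 7, 8, 11, 12, 15, 17
Level 3: 2, 4, 14

9, 10, 13, 16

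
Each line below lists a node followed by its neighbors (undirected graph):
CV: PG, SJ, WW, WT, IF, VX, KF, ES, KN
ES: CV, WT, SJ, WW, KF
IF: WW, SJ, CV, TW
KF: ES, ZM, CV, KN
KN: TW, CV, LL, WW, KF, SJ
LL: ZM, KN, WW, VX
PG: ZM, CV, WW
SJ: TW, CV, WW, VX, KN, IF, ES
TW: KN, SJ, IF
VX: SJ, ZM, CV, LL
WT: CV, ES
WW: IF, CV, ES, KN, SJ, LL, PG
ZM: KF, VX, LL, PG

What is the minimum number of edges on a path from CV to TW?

Level 0: CV
Level 1: ES, IF, KF, KN, PG, SJ, VX, WT, WW
Level 2: LL, TW, ZM
TW first appears at level 2.

2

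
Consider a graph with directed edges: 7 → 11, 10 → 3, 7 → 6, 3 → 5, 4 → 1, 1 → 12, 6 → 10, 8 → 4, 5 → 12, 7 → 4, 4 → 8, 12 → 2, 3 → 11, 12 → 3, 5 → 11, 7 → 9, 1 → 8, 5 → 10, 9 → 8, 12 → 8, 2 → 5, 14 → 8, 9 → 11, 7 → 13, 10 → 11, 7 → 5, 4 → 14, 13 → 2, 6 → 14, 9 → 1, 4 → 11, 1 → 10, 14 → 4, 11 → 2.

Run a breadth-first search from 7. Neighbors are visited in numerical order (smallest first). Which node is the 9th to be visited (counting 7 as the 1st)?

Visit 7; enqueue 4, 5, 6, 9, 11, 13 → queue [4, 5, 6, 9, 11, 13]
Visit 4; enqueue 1, 8, 14 → queue [5, 6, 9, 11, 13, 1, 8, 14]
Visit 5; enqueue 10, 12 → queue [6, 9, 11, 13, 1, 8, 14, 10, 12]
Visit 6 → queue [9, 11, 13, 1, 8, 14, 10, 12]
Visit 9 → queue [11, 13, 1, 8, 14, 10, 12]
Visit 11; enqueue 2 → queue [13, 1, 8, 14, 10, 12, 2]
Visit 13 → queue [1, 8, 14, 10, 12, 2]
Visit 1 → queue [8, 14, 10, 12, 2]
Visit 8 → queue [14, 10, 12, 2]
Visit 14 → queue [10, 12, 2]
Visit 10; enqueue 3 → queue [12, 2, 3]
Visit 12 → queue [2, 3]
Visit 2 → queue [3]
Visit 3 → queue []

Visit order: 7, 4, 5, 6, 9, 11, 13, 1, 8, 14, 10, 12, 2, 3

8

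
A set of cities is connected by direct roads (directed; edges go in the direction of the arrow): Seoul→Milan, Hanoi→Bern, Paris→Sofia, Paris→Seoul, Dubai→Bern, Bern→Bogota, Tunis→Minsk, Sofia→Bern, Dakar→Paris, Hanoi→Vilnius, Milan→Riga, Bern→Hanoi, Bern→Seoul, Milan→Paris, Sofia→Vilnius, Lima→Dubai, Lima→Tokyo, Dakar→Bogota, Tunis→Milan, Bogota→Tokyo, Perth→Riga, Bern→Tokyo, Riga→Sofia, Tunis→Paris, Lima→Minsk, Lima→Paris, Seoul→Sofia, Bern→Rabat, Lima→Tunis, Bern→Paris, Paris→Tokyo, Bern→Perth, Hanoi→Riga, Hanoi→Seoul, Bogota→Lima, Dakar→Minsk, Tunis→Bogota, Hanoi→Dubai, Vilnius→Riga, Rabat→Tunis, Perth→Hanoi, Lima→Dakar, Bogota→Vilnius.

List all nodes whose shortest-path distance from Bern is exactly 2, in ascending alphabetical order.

Level 0: Bern
Level 1: Bogota, Hanoi, Paris, Perth, Rabat, Seoul, Tokyo
Level 2: Dubai, Lima, Milan, Riga, Sofia, Tunis, Vilnius
Level 3: Dakar, Minsk

Dubai, Lima, Milan, Riga, Sofia, Tunis, Vilnius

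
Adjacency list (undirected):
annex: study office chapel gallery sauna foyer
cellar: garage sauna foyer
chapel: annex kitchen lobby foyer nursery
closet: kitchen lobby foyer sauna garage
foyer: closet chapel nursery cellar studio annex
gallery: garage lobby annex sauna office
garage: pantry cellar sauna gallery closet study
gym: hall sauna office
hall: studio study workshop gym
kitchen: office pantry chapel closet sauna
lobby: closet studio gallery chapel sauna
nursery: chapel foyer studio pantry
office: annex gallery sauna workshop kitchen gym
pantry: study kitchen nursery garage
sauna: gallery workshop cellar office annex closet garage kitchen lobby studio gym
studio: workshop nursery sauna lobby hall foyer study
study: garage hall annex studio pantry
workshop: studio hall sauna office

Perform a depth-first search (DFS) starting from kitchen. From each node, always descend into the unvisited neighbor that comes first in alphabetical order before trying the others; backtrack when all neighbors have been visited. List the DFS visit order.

Visit kitchen
kitchen → chapel
chapel → annex
annex → foyer
foyer → cellar
cellar → garage
garage → closet
closet → lobby
lobby → gallery
gallery → office
office → gym
gym → hall
hall → studio
studio → nursery
nursery → pantry
pantry → study
studio → sauna
sauna → workshop

kitchen, chapel, annex, foyer, cellar, garage, closet, lobby, gallery, office, gym, hall, studio, nursery, pantry, study, sauna, workshop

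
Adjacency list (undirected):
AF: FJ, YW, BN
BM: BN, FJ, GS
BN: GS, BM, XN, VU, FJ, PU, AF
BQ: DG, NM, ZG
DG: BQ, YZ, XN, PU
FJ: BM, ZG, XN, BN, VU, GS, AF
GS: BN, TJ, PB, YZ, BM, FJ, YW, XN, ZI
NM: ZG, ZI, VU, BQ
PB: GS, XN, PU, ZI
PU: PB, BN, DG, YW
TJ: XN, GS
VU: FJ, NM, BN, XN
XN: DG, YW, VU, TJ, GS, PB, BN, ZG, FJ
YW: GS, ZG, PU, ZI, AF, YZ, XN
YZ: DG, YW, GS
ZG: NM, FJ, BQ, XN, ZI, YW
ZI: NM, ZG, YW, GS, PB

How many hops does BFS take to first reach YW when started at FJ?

Level 0: FJ
Level 1: AF, BM, BN, GS, VU, XN, ZG
Level 2: BQ, DG, NM, PB, PU, TJ, YW, YZ, ZI
YW first appears at level 2.

2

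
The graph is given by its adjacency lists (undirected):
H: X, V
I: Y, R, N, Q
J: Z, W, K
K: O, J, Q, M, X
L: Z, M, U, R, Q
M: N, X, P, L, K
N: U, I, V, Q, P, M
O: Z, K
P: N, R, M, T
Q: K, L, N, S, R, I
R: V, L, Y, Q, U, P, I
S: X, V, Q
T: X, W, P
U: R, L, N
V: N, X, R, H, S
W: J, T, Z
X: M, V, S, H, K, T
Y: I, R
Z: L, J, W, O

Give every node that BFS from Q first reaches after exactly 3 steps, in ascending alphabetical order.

H, T, W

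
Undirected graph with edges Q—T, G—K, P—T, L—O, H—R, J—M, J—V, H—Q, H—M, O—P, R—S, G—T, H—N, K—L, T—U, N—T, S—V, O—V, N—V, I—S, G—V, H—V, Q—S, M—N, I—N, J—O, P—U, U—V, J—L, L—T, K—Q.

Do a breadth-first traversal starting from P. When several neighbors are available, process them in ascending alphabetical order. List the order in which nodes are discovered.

P → O → T → U → J → L → V → G → N → Q → M → K → H → S → I → R

Visit P; enqueue O, T, U → queue [O, T, U]
Visit O; enqueue J, L, V → queue [T, U, J, L, V]
Visit T; enqueue G, N, Q → queue [U, J, L, V, G, N, Q]
Visit U → queue [J, L, V, G, N, Q]
Visit J; enqueue M → queue [L, V, G, N, Q, M]
Visit L; enqueue K → queue [V, G, N, Q, M, K]
Visit V; enqueue H, S → queue [G, N, Q, M, K, H, S]
Visit G → queue [N, Q, M, K, H, S]
Visit N; enqueue I → queue [Q, M, K, H, S, I]
Visit Q → queue [M, K, H, S, I]
Visit M → queue [K, H, S, I]
Visit K → queue [H, S, I]
Visit H; enqueue R → queue [S, I, R]
Visit S → queue [I, R]
Visit I → queue [R]
Visit R → queue []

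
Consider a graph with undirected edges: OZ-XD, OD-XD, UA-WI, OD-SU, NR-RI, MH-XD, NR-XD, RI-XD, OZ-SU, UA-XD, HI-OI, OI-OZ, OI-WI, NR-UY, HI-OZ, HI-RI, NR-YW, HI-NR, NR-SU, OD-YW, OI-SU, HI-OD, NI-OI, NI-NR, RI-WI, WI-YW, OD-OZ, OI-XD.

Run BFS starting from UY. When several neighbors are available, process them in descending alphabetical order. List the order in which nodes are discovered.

Visit UY; enqueue NR → queue [NR]
Visit NR; enqueue YW, XD, SU, RI, NI, HI → queue [YW, XD, SU, RI, NI, HI]
Visit YW; enqueue WI, OD → queue [XD, SU, RI, NI, HI, WI, OD]
Visit XD; enqueue UA, OZ, OI, MH → queue [SU, RI, NI, HI, WI, OD, UA, OZ, OI, MH]
Visit SU → queue [RI, NI, HI, WI, OD, UA, OZ, OI, MH]
Visit RI → queue [NI, HI, WI, OD, UA, OZ, OI, MH]
Visit NI → queue [HI, WI, OD, UA, OZ, OI, MH]
Visit HI → queue [WI, OD, UA, OZ, OI, MH]
Visit WI → queue [OD, UA, OZ, OI, MH]
Visit OD → queue [UA, OZ, OI, MH]
Visit UA → queue [OZ, OI, MH]
Visit OZ → queue [OI, MH]
Visit OI → queue [MH]
Visit MH → queue []

UY, NR, YW, XD, SU, RI, NI, HI, WI, OD, UA, OZ, OI, MH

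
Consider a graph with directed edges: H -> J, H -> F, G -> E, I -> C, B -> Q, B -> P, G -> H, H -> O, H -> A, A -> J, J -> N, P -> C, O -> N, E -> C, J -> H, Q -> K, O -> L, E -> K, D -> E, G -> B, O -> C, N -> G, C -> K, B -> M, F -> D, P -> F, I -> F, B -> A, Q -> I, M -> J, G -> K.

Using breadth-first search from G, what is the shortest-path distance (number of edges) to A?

Level 0: G
Level 1: B, E, H, K
Level 2: A, C, F, J, M, O, P, Q
Level 3: D, I, L, N
A first appears at level 2.

2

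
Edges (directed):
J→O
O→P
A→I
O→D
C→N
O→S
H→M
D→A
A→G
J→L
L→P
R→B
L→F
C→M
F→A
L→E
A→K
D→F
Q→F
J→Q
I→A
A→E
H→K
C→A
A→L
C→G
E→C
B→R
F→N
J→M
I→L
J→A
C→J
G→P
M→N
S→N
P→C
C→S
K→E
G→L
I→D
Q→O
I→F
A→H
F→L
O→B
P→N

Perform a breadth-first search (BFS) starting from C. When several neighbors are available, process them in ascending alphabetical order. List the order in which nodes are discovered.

C -> A -> G -> J -> M -> N -> S -> E -> H -> I -> K -> L -> P -> O -> Q -> D -> F -> B -> R

Visit C; enqueue A, G, J, M, N, S → queue [A, G, J, M, N, S]
Visit A; enqueue E, H, I, K, L → queue [G, J, M, N, S, E, H, I, K, L]
Visit G; enqueue P → queue [J, M, N, S, E, H, I, K, L, P]
Visit J; enqueue O, Q → queue [M, N, S, E, H, I, K, L, P, O, Q]
Visit M → queue [N, S, E, H, I, K, L, P, O, Q]
Visit N → queue [S, E, H, I, K, L, P, O, Q]
Visit S → queue [E, H, I, K, L, P, O, Q]
Visit E → queue [H, I, K, L, P, O, Q]
Visit H → queue [I, K, L, P, O, Q]
Visit I; enqueue D, F → queue [K, L, P, O, Q, D, F]
Visit K → queue [L, P, O, Q, D, F]
Visit L → queue [P, O, Q, D, F]
Visit P → queue [O, Q, D, F]
Visit O; enqueue B → queue [Q, D, F, B]
Visit Q → queue [D, F, B]
Visit D → queue [F, B]
Visit F → queue [B]
Visit B; enqueue R → queue [R]
Visit R → queue []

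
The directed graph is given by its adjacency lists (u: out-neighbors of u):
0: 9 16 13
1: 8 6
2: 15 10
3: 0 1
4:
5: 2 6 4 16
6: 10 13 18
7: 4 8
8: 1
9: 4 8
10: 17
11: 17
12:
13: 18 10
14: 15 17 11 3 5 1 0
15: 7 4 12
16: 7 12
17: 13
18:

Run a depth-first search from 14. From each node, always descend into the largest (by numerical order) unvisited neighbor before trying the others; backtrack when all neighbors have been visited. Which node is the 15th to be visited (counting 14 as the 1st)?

16

Visit 14
14 → 17
17 → 13
13 → 18
13 → 10
14 → 15
15 → 12
15 → 7
7 → 8
8 → 1
1 → 6
7 → 4
14 → 11
14 → 5
5 → 16
5 → 2
14 → 3
3 → 0
0 → 9

Visit order: 14, 17, 13, 18, 10, 15, 12, 7, 8, 1, 6, 4, 11, 5, 16, 2, 3, 0, 9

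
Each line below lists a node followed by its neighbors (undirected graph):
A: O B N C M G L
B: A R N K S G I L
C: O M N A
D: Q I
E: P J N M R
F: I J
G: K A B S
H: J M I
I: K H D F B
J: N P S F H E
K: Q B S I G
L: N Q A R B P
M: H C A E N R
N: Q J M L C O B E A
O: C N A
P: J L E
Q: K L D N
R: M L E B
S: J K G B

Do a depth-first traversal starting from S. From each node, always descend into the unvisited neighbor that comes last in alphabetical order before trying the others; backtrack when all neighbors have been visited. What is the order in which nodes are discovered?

S → K → Q → N → O → C → M → R → L → P → J → H → I → F → D → B → G → A → E

Visit S
S → K
K → Q
Q → N
N → O
O → C
C → M
M → R
R → L
L → P
P → J
J → H
H → I
I → F
I → D
I → B
B → G
G → A
J → E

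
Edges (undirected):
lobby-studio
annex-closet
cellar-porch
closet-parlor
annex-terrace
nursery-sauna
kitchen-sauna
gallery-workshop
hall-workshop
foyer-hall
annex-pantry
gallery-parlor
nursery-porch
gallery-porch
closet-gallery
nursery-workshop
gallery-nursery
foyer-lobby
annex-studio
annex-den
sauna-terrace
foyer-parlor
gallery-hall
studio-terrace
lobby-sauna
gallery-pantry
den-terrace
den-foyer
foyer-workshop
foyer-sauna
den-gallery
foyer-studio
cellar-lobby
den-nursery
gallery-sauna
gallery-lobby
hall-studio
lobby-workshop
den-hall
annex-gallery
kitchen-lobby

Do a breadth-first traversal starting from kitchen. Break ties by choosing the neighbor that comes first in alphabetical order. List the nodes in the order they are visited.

Visit kitchen; enqueue lobby, sauna → queue [lobby, sauna]
Visit lobby; enqueue cellar, foyer, gallery, studio, workshop → queue [sauna, cellar, foyer, gallery, studio, workshop]
Visit sauna; enqueue nursery, terrace → queue [cellar, foyer, gallery, studio, workshop, nursery, terrace]
Visit cellar; enqueue porch → queue [foyer, gallery, studio, workshop, nursery, terrace, porch]
Visit foyer; enqueue den, hall, parlor → queue [gallery, studio, workshop, nursery, terrace, porch, den, hall, parlor]
Visit gallery; enqueue annex, closet, pantry → queue [studio, workshop, nursery, terrace, porch, den, hall, parlor, annex, closet, pantry]
Visit studio → queue [workshop, nursery, terrace, porch, den, hall, parlor, annex, closet, pantry]
Visit workshop → queue [nursery, terrace, porch, den, hall, parlor, annex, closet, pantry]
Visit nursery → queue [terrace, porch, den, hall, parlor, annex, closet, pantry]
Visit terrace → queue [porch, den, hall, parlor, annex, closet, pantry]
Visit porch → queue [den, hall, parlor, annex, closet, pantry]
Visit den → queue [hall, parlor, annex, closet, pantry]
Visit hall → queue [parlor, annex, closet, pantry]
Visit parlor → queue [annex, closet, pantry]
Visit annex → queue [closet, pantry]
Visit closet → queue [pantry]
Visit pantry → queue []

kitchen -> lobby -> sauna -> cellar -> foyer -> gallery -> studio -> workshop -> nursery -> terrace -> porch -> den -> hall -> parlor -> annex -> closet -> pantry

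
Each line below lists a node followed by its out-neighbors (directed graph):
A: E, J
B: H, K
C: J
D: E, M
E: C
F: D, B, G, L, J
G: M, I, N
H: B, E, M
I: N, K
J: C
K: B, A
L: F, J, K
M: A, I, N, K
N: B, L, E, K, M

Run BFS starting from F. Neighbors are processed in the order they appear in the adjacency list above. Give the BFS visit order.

F D B G L J E M H K I N C A

Visit F; enqueue D, B, G, L, J → queue [D, B, G, L, J]
Visit D; enqueue E, M → queue [B, G, L, J, E, M]
Visit B; enqueue H, K → queue [G, L, J, E, M, H, K]
Visit G; enqueue I, N → queue [L, J, E, M, H, K, I, N]
Visit L → queue [J, E, M, H, K, I, N]
Visit J; enqueue C → queue [E, M, H, K, I, N, C]
Visit E → queue [M, H, K, I, N, C]
Visit M; enqueue A → queue [H, K, I, N, C, A]
Visit H → queue [K, I, N, C, A]
Visit K → queue [I, N, C, A]
Visit I → queue [N, C, A]
Visit N → queue [C, A]
Visit C → queue [A]
Visit A → queue []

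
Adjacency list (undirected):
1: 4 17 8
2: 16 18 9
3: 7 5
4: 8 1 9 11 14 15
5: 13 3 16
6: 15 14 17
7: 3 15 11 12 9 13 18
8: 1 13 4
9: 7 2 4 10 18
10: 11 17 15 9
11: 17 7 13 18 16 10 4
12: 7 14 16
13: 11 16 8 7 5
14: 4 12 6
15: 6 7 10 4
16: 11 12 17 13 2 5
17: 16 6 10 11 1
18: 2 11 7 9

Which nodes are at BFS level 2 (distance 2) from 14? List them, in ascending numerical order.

1, 7, 8, 9, 11, 15, 16, 17

Level 0: 14
Level 1: 4, 6, 12
Level 2: 1, 7, 8, 9, 11, 15, 16, 17
Level 3: 2, 3, 5, 10, 13, 18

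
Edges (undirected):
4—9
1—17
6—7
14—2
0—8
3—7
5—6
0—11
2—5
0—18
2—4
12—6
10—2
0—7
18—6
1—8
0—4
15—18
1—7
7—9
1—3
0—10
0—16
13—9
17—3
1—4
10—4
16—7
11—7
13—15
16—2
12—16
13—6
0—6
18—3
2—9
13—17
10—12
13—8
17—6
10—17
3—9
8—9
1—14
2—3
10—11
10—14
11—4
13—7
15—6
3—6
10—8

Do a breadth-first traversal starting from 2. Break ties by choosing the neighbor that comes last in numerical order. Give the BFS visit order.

2 16 14 10 9 5 4 3 12 7 0 1 17 11 8 13 6 18 15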